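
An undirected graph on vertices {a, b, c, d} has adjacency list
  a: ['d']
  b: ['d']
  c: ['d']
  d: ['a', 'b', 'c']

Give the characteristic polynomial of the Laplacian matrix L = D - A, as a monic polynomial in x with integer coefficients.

With the vertex order [a, b, c, d], the degrees are [1, 1, 1, 3], giving D = diag(1, 1, 1, 3) and L = D - A. L has integer entries, so p(x) = det(xI - L) has integer coefficients. Expanding the determinant yields x^4 - 6x^3 + 9x^2 - 4x. Since p(0) = det(-L) = 0, x divides p(x). By the matrix-tree theorem the graph has (1/4) * product of the nonzero eigenvalues = 1 spanning tree.

x^4 - 6x^3 + 9x^2 - 4x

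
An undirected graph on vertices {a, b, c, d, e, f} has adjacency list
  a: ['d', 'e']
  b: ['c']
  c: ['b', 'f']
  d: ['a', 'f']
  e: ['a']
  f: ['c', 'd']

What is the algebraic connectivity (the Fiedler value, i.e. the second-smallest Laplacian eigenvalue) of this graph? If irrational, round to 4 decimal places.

Each diagonal entry of L is the vertex degree and each off-diagonal entry is -1 where an edge is present, 0 otherwise; in the order [a, b, c, d, e, f] the diagonal is [2, 1, 2, 2, 1, 2]. The sorted Laplacian eigenvalues are [0, 0.2679, 1, 2, 3, 3.7321]; the algebraic connectivity is the second entry, 0.2679.

0.2679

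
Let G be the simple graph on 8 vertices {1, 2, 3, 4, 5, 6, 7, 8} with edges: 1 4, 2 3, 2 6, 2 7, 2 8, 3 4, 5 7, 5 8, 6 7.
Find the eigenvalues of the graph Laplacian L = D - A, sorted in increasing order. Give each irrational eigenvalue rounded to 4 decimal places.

[0, 0.2662, 1.3129, 1.5380, 2.5012, 3.1405, 3.9059, 5.3353]

With the vertex order [1, 2, 3, 4, 5, 6, 7, 8], the degrees are [1, 4, 2, 2, 2, 2, 3, 2], giving D = diag(1, 4, 2, 2, 2, 2, 3, 2) and L = D - A. L is symmetric positive semidefinite, so every eigenvalue is real and nonnegative.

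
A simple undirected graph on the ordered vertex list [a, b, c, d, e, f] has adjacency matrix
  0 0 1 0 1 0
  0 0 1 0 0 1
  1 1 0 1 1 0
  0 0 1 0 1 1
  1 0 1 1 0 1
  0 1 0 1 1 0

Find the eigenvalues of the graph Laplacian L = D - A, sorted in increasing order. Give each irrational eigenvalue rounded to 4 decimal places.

[0, 1.6072, 2.3023, 3.6405, 4.8631, 5.5869]

Reading degrees in the order [a, b, c, d, e, f] gives [2, 2, 4, 3, 4, 3]; set D = diag(2, 2, 4, 3, 4, 3) and form L = D - A. Diagonalising L (or applying a numerical eigensolver to the 6x6 matrix) gives the spectrum above. By the matrix-tree theorem the graph has (1/6) * product of the nonzero eigenvalues = 61 spanning trees. There is one zero in the spectrum, matching the 1 component.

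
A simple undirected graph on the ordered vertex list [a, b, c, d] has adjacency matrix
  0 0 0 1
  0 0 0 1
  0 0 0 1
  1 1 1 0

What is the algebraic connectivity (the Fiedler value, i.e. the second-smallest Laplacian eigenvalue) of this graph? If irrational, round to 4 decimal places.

Each diagonal entry of L is the vertex degree and each off-diagonal entry is -1 where an edge is present, 0 otherwise; in the order [a, b, c, d] the diagonal is [1, 1, 1, 3]. The smallest Laplacian eigenvalue is always 0. The next one, lambda_2 = 1, measures how hard the graph is to disconnect: larger values mean better connectivity.

1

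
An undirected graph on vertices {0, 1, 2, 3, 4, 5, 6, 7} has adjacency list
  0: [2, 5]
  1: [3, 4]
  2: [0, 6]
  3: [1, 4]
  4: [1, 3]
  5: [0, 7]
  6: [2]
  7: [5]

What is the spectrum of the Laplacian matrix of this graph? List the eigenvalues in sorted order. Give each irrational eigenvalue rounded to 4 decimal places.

Reading degrees in the order [0, 1, 2, 3, 4, 5, 6, 7] gives [2, 2, 2, 2, 2, 2, 1, 1]; set D = diag(2, 2, 2, 2, 2, 2, 1, 1) and form L = D - A. L is symmetric positive semidefinite, so every eigenvalue is real and nonnegative. The 2 zero eigenvalues correspond to the 2 connected components. There are 2 zeros in the spectrum, matching the 2 components. The eigenvalues sum to 14, which equals trace(L) = 2|E|.

[0, 0, 0.3820, 1.3820, 2.6180, 3, 3, 3.6180]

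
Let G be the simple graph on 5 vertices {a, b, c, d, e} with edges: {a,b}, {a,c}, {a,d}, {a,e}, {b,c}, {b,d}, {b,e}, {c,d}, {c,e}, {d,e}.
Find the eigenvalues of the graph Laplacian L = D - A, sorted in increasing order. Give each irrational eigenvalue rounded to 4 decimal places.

[0, 5, 5, 5, 5]

Reading degrees in the order [a, b, c, d, e] gives [4, 4, 4, 4, 4]; set D = diag(4, 4, 4, 4, 4) and form L = D - A. Diagonalising L (or applying a numerical eigensolver to the 5x5 matrix) gives the spectrum above.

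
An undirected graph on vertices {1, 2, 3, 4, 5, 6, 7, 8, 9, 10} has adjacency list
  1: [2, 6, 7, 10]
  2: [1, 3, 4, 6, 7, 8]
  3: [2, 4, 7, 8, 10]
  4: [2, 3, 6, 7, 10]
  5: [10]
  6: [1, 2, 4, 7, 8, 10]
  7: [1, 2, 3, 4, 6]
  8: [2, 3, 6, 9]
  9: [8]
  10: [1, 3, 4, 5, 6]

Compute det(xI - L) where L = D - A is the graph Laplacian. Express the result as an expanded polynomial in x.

x^10 - 42x^9 + 758x^8 - 7670x^7 + 47566x^6 - 185318x^5 + 445807x^4 - 621958x^3 + 440035x^2 - 118970x

Reading degrees in the order [1, 2, 3, 4, 5, 6, 7, 8, 9, 10] gives [4, 6, 5, 5, 1, 6, 5, 4, 1, 5]; set D = diag(4, 6, 5, 5, 1, 6, 5, 4, 1, 5) and form L = D - A. Computing det(xI - L) by cofactor expansion (or equivalently via sum-over-permutations) gives x^10 - 42x^9 + 758x^8 - 7670x^7 + 47566x^6 - 185318x^5 + 445807x^4 - 621958x^3 + 440035x^2 - 118970x. The constant term is 0 because L is singular (the all-ones vector lies in its kernel). The largest eigenvalue, 7.8769, is at most the vertex count 10. There is one zero in the spectrum, matching the 1 component.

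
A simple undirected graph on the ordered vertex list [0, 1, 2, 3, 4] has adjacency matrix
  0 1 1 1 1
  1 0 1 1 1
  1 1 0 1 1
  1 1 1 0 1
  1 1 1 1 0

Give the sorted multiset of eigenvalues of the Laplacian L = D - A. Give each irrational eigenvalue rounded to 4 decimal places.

[0, 5, 5, 5, 5]

Reading degrees in the order [0, 1, 2, 3, 4] gives [4, 4, 4, 4, 4]; set D = diag(4, 4, 4, 4, 4) and form L = D - A. Since every row of L sums to 0, the all-ones vector is in the kernel and 0 is an eigenvalue. The single zero eigenvalue shows the graph is connected. By the matrix-tree theorem the graph has (1/5) * product of the nonzero eigenvalues = 125 spanning trees. There is one zero in the spectrum, matching the 1 component.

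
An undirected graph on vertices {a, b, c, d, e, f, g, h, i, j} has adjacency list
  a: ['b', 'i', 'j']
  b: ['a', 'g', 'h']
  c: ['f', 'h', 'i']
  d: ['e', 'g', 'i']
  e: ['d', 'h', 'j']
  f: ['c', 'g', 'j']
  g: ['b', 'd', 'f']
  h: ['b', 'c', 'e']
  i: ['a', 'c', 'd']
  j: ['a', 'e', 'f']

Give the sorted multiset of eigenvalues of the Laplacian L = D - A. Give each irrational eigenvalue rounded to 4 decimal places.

Reading degrees in the order [a, b, c, d, e, f, g, h, i, j] gives [3, 3, 3, 3, 3, 3, 3, 3, 3, 3]; set D = diag(3, 3, 3, 3, 3, 3, 3, 3, 3, 3) and form L = D - A. L is symmetric positive semidefinite, so every eigenvalue is real and nonnegative. The largest eigenvalue, 5, is at most the vertex count 10.

[0, 2, 2, 2, 2, 2, 5, 5, 5, 5]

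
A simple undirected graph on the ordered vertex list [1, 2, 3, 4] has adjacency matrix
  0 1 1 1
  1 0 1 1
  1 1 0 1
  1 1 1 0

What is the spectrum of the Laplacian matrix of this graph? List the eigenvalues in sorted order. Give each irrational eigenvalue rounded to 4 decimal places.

[0, 4, 4, 4]

Each diagonal entry of L is the vertex degree and each off-diagonal entry is -1 where an edge is present, 0 otherwise; in the order [1, 2, 3, 4] the diagonal is [3, 3, 3, 3]. Diagonalising L (or applying a numerical eigensolver to the 4x4 matrix) gives the spectrum above. There is one zero in the spectrum, matching the 1 component. The largest eigenvalue, 4, is at most the vertex count 4.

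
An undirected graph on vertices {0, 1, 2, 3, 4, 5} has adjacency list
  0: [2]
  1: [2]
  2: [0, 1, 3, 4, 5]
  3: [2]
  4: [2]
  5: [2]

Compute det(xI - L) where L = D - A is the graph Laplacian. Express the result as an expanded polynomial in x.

x^6 - 10x^5 + 30x^4 - 40x^3 + 25x^2 - 6x

With the vertex order [0, 1, 2, 3, 4, 5], the degrees are [1, 1, 5, 1, 1, 1], giving D = diag(1, 1, 5, 1, 1, 1) and L = D - A. The eigenvalues of L are [0, 1, 1, 1, 1, 6]; the characteristic polynomial is the product of (x - lambda_i), which multiplies out to x^6 - 10x^5 + 30x^4 - 40x^3 + 25x^2 - 6x. The coefficient of x^5 equals -trace(L) = -10, matching the sum of degrees. The eigenvalues sum to 10, which equals trace(L) = 2|E|.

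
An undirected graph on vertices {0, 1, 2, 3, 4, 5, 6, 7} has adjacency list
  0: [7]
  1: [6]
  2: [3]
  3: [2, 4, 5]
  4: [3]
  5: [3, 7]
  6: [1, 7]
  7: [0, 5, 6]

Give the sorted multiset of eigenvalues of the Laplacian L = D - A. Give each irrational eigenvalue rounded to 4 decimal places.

[0, 0.2137, 0.6177, 1, 1.4977, 2.3537, 3.8408, 4.4763]

Reading degrees in the order [0, 1, 2, 3, 4, 5, 6, 7] gives [1, 1, 1, 3, 1, 2, 2, 3]; set D = diag(1, 1, 1, 3, 1, 2, 2, 3) and form L = D - A. Diagonalising L (or applying a numerical eigensolver to the 8x8 matrix) gives the spectrum above. The largest eigenvalue, 4.4763, is at most the vertex count 8. There is one zero in the spectrum, matching the 1 component.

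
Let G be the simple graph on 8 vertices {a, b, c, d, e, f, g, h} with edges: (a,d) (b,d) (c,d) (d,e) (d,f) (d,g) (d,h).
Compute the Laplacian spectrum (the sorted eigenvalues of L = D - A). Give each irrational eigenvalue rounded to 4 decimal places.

Reading degrees in the order [a, b, c, d, e, f, g, h] gives [1, 1, 1, 7, 1, 1, 1, 1]; set D = diag(1, 1, 1, 7, 1, 1, 1, 1) and form L = D - A. Diagonalising L (or applying a numerical eigensolver to the 8x8 matrix) gives the spectrum above. There is one zero in the spectrum, matching the 1 component. The largest eigenvalue, 8, is at most the vertex count 8.

[0, 1, 1, 1, 1, 1, 1, 8]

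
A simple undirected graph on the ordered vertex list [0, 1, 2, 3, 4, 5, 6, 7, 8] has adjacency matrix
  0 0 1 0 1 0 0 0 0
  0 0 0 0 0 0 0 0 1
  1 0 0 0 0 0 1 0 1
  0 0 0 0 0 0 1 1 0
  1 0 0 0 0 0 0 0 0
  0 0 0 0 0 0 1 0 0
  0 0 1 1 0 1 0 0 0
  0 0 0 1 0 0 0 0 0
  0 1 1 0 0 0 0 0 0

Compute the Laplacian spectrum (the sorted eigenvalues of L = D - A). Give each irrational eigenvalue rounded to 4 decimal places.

[0, 0.2311, 0.3820, 0.6416, 1.6129, 2.2591, 2.6180, 3.5132, 4.7421]

Each diagonal entry of L is the vertex degree and each off-diagonal entry is -1 where an edge is present, 0 otherwise; in the order [0, 1, 2, 3, 4, 5, 6, 7, 8] the diagonal is [2, 1, 3, 2, 1, 1, 3, 1, 2]. Diagonalising L (or applying a numerical eigensolver to the 9x9 matrix) gives the spectrum above. The single zero eigenvalue shows the graph is connected. There is one zero in the spectrum, matching the 1 component.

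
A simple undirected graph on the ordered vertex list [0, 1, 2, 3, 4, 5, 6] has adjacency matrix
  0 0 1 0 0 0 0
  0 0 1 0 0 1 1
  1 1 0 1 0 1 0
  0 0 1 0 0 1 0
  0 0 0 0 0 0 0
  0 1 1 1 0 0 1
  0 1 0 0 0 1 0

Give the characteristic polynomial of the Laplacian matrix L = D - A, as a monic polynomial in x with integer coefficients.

Reading degrees in the order [0, 1, 2, 3, 4, 5, 6] gives [1, 3, 4, 2, 0, 4, 2]; set D = diag(1, 3, 4, 2, 0, 4, 2) and form L = D - A. L has integer entries, so p(x) = det(xI - L) has integer coefficients. Expanding the determinant yields x^7 - 16x^6 + 95x^5 - 256x^4 + 305x^3 - 126x^2. The constant term is 0 because L is singular (the all-ones vector lies in its kernel). There are 2 zeros in the spectrum, matching the 2 components.

x^7 - 16x^6 + 95x^5 - 256x^4 + 305x^3 - 126x^2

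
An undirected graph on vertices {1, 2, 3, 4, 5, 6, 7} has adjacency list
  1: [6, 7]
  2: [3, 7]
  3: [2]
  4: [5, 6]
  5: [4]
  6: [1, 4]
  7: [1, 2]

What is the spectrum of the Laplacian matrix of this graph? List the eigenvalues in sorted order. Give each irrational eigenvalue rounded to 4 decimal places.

[0, 0.1981, 0.7530, 1.5550, 2.4450, 3.2470, 3.8019]

Each diagonal entry of L is the vertex degree and each off-diagonal entry is -1 where an edge is present, 0 otherwise; in the order [1, 2, 3, 4, 5, 6, 7] the diagonal is [2, 2, 1, 2, 1, 2, 2]. Since every row of L sums to 0, the all-ones vector is in the kernel and 0 is an eigenvalue. The single zero eigenvalue shows the graph is connected.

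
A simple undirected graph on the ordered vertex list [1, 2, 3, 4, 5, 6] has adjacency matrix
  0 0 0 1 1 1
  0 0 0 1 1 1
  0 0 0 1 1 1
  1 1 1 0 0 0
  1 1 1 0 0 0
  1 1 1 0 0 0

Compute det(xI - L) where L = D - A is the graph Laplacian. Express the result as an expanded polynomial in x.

x^6 - 18x^5 + 126x^4 - 432x^3 + 729x^2 - 486x

Reading degrees in the order [1, 2, 3, 4, 5, 6] gives [3, 3, 3, 3, 3, 3]; set D = diag(3, 3, 3, 3, 3, 3) and form L = D - A. The eigenvalues of L are [0, 3, 3, 3, 3, 6]; the characteristic polynomial is the product of (x - lambda_i), which multiplies out to x^6 - 18x^5 + 126x^4 - 432x^3 + 729x^2 - 486x. The constant term is 0 because L is singular (the all-ones vector lies in its kernel). By the matrix-tree theorem the graph has (1/6) * product of the nonzero eigenvalues = 81 spanning trees. There is one zero in the spectrum, matching the 1 component.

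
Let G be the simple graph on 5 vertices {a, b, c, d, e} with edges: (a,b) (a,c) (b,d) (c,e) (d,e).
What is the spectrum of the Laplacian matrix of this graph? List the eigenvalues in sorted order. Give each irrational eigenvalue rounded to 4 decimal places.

[0, 1.3820, 1.3820, 3.6180, 3.6180]

With the vertex order [a, b, c, d, e], the degrees are [2, 2, 2, 2, 2], giving D = diag(2, 2, 2, 2, 2) and L = D - A. L is symmetric positive semidefinite, so every eigenvalue is real and nonnegative. There is one zero in the spectrum, matching the 1 component.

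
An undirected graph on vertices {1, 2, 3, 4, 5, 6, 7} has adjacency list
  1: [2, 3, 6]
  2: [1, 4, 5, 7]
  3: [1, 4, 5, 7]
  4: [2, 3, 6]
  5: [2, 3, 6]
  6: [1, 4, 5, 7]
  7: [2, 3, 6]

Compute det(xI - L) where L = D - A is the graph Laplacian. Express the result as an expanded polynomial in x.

With the vertex order [1, 2, 3, 4, 5, 6, 7], the degrees are [3, 4, 4, 3, 3, 4, 3], giving D = diag(3, 4, 4, 3, 3, 4, 3) and L = D - A. L has integer entries, so p(x) = det(xI - L) has integer coefficients. Expanding the determinant yields x^7 - 24x^6 + 234x^5 - 1192x^4 + 3357x^3 - 4968x^2 + 3024x. The coefficient of x^6 equals -trace(L) = -24, matching the sum of degrees. The eigenvalues sum to 24, which equals trace(L) = 2|E|. There is one zero in the spectrum, matching the 1 component.

x^7 - 24x^6 + 234x^5 - 1192x^4 + 3357x^3 - 4968x^2 + 3024x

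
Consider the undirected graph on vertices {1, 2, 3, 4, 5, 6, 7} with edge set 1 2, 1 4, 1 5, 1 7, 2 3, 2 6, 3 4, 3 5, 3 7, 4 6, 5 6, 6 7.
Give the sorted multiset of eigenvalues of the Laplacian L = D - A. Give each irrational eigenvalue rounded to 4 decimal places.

Reading degrees in the order [1, 2, 3, 4, 5, 6, 7] gives [4, 3, 4, 3, 3, 4, 3]; set D = diag(4, 3, 4, 3, 3, 4, 3) and form L = D - A. Diagonalising L (or applying a numerical eigensolver to the 7x7 matrix) gives the spectrum above. The single zero eigenvalue shows the graph is connected. There is one zero in the spectrum, matching the 1 component. By the matrix-tree theorem the graph has (1/7) * product of the nonzero eigenvalues = 432 spanning trees.

[0, 3, 3, 3, 4, 4, 7]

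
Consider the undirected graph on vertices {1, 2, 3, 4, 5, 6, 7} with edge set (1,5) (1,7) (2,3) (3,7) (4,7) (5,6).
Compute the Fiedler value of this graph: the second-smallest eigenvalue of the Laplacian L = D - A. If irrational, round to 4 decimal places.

0.2603

Each diagonal entry of L is the vertex degree and each off-diagonal entry is -1 where an edge is present, 0 otherwise; in the order [1, 2, 3, 4, 5, 6, 7] the diagonal is [2, 1, 2, 1, 2, 1, 3]. The smallest Laplacian eigenvalue is always 0. The next one, lambda_2 = 0.2603, measures how hard the graph is to disconnect: larger values mean better connectivity. The largest eigenvalue, 4.3342, is at most the vertex count 7.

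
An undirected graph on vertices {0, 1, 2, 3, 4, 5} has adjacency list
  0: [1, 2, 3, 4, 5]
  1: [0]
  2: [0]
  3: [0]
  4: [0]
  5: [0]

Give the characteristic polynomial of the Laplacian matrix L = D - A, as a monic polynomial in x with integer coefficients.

x^6 - 10x^5 + 30x^4 - 40x^3 + 25x^2 - 6x

Reading degrees in the order [0, 1, 2, 3, 4, 5] gives [5, 1, 1, 1, 1, 1]; set D = diag(5, 1, 1, 1, 1, 1) and form L = D - A. L has integer entries, so p(x) = det(xI - L) has integer coefficients. Expanding the determinant yields x^6 - 10x^5 + 30x^4 - 40x^3 + 25x^2 - 6x. The constant term is 0 because L is singular (the all-ones vector lies in its kernel). The largest eigenvalue, 6, is at most the vertex count 6. The eigenvalues sum to 10, which equals trace(L) = 2|E|.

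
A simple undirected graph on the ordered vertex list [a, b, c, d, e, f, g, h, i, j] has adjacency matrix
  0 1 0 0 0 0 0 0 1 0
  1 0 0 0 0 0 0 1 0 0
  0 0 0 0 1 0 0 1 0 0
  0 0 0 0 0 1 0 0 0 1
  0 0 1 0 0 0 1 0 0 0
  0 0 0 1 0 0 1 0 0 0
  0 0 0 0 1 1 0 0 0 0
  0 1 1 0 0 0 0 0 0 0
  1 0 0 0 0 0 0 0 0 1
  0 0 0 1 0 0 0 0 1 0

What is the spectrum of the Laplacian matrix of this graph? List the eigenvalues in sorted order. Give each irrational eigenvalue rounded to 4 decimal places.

[0, 0.3820, 0.3820, 1.3820, 1.3820, 2.6180, 2.6180, 3.6180, 3.6180, 4]

Reading degrees in the order [a, b, c, d, e, f, g, h, i, j] gives [2, 2, 2, 2, 2, 2, 2, 2, 2, 2]; set D = diag(2, 2, 2, 2, 2, 2, 2, 2, 2, 2) and form L = D - A. Diagonalising L (or applying a numerical eigensolver to the 10x10 matrix) gives the spectrum above. By the matrix-tree theorem the graph has (1/10) * product of the nonzero eigenvalues = 10 spanning trees.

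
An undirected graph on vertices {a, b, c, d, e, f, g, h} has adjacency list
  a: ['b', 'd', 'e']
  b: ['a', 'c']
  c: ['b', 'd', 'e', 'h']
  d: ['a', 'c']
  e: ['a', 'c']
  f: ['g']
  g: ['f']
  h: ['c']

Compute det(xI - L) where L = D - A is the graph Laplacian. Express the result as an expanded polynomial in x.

x^8 - 16x^7 + 100x^6 - 314x^5 + 524x^4 - 440x^3 + 144x^2

With the vertex order [a, b, c, d, e, f, g, h], the degrees are [3, 2, 4, 2, 2, 1, 1, 1], giving D = diag(3, 2, 4, 2, 2, 1, 1, 1) and L = D - A. L has integer entries, so p(x) = det(xI - L) has integer coefficients. Expanding the determinant yields x^8 - 16x^7 + 100x^6 - 314x^5 + 524x^4 - 440x^3 + 144x^2. Since p(0) = det(-L) = 0, x divides p(x). The largest eigenvalue, 5.5141, is at most the vertex count 8. There are 2 zeros in the spectrum, matching the 2 components.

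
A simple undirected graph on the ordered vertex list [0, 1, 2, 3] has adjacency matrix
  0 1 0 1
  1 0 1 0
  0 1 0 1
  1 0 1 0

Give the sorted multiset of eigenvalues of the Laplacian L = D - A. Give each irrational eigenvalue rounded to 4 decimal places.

Reading degrees in the order [0, 1, 2, 3] gives [2, 2, 2, 2]; set D = diag(2, 2, 2, 2) and form L = D - A. The multiplicity of 0 as a Laplacian eigenvalue equals the number of connected components. The single zero eigenvalue shows the graph is connected. There is one zero in the spectrum, matching the 1 component.

[0, 2, 2, 4]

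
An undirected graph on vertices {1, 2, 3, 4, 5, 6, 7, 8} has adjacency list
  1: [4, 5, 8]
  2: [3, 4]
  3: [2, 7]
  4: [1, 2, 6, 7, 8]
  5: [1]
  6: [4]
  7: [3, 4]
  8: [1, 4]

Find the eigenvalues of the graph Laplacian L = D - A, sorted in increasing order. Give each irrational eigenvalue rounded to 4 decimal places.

Each diagonal entry of L is the vertex degree and each off-diagonal entry is -1 where an edge is present, 0 otherwise; in the order [1, 2, 3, 4, 5, 6, 7, 8] the diagonal is [3, 2, 2, 5, 1, 1, 2, 2]. Since every row of L sums to 0, the all-ones vector is in the kernel and 0 is an eigenvalue. There is one zero in the spectrum, matching the 1 component.

[0, 0.5117, 0.8596, 1.4629, 2, 3.1359, 3.8474, 6.1825]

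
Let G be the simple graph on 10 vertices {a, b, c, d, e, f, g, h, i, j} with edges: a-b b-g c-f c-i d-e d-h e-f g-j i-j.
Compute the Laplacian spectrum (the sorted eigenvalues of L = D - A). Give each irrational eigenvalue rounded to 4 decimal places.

Each diagonal entry of L is the vertex degree and each off-diagonal entry is -1 where an edge is present, 0 otherwise; in the order [a, b, c, d, e, f, g, h, i, j] the diagonal is [1, 2, 2, 2, 2, 2, 2, 1, 2, 2]. The multiplicity of 0 as a Laplacian eigenvalue equals the number of connected components. The single zero eigenvalue shows the graph is connected. There is one zero in the spectrum, matching the 1 component. The largest eigenvalue, 3.9021, is at most the vertex count 10.

[0, 0.0979, 0.3820, 0.8244, 1.3820, 2, 2.6180, 3.1756, 3.6180, 3.9021]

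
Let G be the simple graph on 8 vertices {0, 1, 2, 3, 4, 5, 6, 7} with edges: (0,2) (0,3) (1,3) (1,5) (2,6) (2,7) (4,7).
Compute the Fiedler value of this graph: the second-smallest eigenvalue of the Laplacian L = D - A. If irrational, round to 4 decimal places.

0.1864

With the vertex order [0, 1, 2, 3, 4, 5, 6, 7], the degrees are [2, 2, 3, 2, 1, 1, 1, 2], giving D = diag(2, 2, 3, 2, 1, 1, 1, 2) and L = D - A. Computing the eigenvalues of L and sorting gives [0, 0.1864, 0.5858, 1, 2, 2.4707, 3.4142, 4.3429]. The Fiedler value lambda_2 = 0.1864 is strictly positive, so the graph is connected. The largest eigenvalue, 4.3429, is at most the vertex count 8. By the matrix-tree theorem the graph has (1/8) * product of the nonzero eigenvalues = 1 spanning tree.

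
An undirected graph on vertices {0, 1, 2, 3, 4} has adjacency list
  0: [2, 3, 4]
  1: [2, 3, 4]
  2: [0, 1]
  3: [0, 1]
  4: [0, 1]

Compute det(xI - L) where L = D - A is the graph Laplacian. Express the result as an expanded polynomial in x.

Reading degrees in the order [0, 1, 2, 3, 4] gives [3, 3, 2, 2, 2]; set D = diag(3, 3, 2, 2, 2) and form L = D - A. The eigenvalues of L are [0, 2, 2, 3, 5]; the characteristic polynomial is the product of (x - lambda_i), which multiplies out to x^5 - 12x^4 + 51x^3 - 92x^2 + 60x. Since p(0) = det(-L) = 0, x divides p(x).

x^5 - 12x^4 + 51x^3 - 92x^2 + 60x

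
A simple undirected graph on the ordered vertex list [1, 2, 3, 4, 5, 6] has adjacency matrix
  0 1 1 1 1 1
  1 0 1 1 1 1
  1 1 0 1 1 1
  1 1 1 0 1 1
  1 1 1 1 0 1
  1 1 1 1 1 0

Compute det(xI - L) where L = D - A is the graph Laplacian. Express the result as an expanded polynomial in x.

x^6 - 30x^5 + 360x^4 - 2160x^3 + 6480x^2 - 7776x

Each diagonal entry of L is the vertex degree and each off-diagonal entry is -1 where an edge is present, 0 otherwise; in the order [1, 2, 3, 4, 5, 6] the diagonal is [5, 5, 5, 5, 5, 5]. The eigenvalues of L are [0, 6, 6, 6, 6, 6]; the characteristic polynomial is the product of (x - lambda_i), which multiplies out to x^6 - 30x^5 + 360x^4 - 2160x^3 + 6480x^2 - 7776x. Since p(0) = det(-L) = 0, x divides p(x).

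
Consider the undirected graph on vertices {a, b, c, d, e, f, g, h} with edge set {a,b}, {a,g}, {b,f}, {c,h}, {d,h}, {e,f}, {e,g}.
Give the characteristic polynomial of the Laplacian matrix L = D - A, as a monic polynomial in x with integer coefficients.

Reading degrees in the order [a, b, c, d, e, f, g, h] gives [2, 2, 1, 1, 2, 2, 2, 2]; set D = diag(2, 2, 1, 1, 2, 2, 2, 2) and form L = D - A. Computing det(xI - L) by cofactor expansion (or equivalently via sum-over-permutations) gives x^8 - 14x^7 + 78x^6 - 220x^5 + 330x^4 - 250x^3 + 75x^2. The constant term is 0 because L is singular (the all-ones vector lies in its kernel). There are 2 zeros in the spectrum, matching the 2 components.

x^8 - 14x^7 + 78x^6 - 220x^5 + 330x^4 - 250x^3 + 75x^2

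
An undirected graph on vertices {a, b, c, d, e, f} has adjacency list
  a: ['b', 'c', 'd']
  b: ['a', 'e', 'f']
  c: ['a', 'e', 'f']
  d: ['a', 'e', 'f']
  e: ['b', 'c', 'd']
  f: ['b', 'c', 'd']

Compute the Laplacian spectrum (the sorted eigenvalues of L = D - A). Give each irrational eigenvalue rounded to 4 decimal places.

[0, 3, 3, 3, 3, 6]

Each diagonal entry of L is the vertex degree and each off-diagonal entry is -1 where an edge is present, 0 otherwise; in the order [a, b, c, d, e, f] the diagonal is [3, 3, 3, 3, 3, 3]. Since every row of L sums to 0, the all-ones vector is in the kernel and 0 is an eigenvalue. There is one zero in the spectrum, matching the 1 component.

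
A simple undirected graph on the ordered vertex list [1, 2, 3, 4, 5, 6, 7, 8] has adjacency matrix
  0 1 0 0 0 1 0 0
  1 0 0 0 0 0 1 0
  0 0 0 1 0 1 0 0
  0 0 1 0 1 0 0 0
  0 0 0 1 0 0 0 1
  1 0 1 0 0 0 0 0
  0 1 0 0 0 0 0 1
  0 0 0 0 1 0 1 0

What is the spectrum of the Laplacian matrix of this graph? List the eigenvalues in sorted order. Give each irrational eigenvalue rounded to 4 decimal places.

With the vertex order [1, 2, 3, 4, 5, 6, 7, 8], the degrees are [2, 2, 2, 2, 2, 2, 2, 2], giving D = diag(2, 2, 2, 2, 2, 2, 2, 2) and L = D - A. The multiplicity of 0 as a Laplacian eigenvalue equals the number of connected components. The single zero eigenvalue shows the graph is connected. The largest eigenvalue, 4, is at most the vertex count 8. The eigenvalues sum to 16, which equals trace(L) = 2|E|.

[0, 0.5858, 0.5858, 2, 2, 3.4142, 3.4142, 4]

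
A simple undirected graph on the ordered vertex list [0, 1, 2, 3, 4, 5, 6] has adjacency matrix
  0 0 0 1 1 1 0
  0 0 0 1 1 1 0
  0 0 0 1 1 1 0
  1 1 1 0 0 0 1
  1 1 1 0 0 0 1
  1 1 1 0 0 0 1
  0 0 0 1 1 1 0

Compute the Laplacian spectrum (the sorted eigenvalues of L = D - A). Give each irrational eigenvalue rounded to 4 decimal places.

Each diagonal entry of L is the vertex degree and each off-diagonal entry is -1 where an edge is present, 0 otherwise; in the order [0, 1, 2, 3, 4, 5, 6] the diagonal is [3, 3, 3, 4, 4, 4, 3]. L is symmetric positive semidefinite, so every eigenvalue is real and nonnegative. The single zero eigenvalue shows the graph is connected. By the matrix-tree theorem the graph has (1/7) * product of the nonzero eigenvalues = 432 spanning trees. The largest eigenvalue, 7, is at most the vertex count 7.

[0, 3, 3, 3, 4, 4, 7]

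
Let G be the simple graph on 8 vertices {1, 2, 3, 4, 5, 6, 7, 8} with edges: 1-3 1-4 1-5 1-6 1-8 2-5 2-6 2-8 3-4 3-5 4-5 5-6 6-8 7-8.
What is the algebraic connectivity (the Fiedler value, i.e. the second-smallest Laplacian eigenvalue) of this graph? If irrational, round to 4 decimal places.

Reading degrees in the order [1, 2, 3, 4, 5, 6, 7, 8] gives [5, 3, 3, 3, 5, 4, 1, 4]; set D = diag(5, 3, 3, 3, 5, 4, 1, 4) and form L = D - A. Computing the eigenvalues of L and sorting gives [0, 0.7822, 1.8711, 4, 4, 4.8036, 6, 6.5432]. The Fiedler value lambda_2 = 0.7822 is strictly positive, so the graph is connected. The eigenvalues sum to 28, which equals trace(L) = 2|E|.

0.7822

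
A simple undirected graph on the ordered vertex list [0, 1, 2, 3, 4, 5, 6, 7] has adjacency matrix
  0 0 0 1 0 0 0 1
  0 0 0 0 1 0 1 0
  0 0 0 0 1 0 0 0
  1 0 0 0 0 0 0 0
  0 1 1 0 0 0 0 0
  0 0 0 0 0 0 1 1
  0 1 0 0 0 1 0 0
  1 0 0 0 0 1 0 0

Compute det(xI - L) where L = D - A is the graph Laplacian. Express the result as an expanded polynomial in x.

Each diagonal entry of L is the vertex degree and each off-diagonal entry is -1 where an edge is present, 0 otherwise; in the order [0, 1, 2, 3, 4, 5, 6, 7] the diagonal is [2, 2, 1, 1, 2, 2, 2, 2]. L has integer entries, so p(x) = det(xI - L) has integer coefficients. Expanding the determinant yields x^8 - 14x^7 + 78x^6 - 220x^5 + 330x^4 - 252x^3 + 84x^2 - 8x. The coefficient of x^7 equals -trace(L) = -14, matching the sum of degrees. The largest eigenvalue, 3.8478, is at most the vertex count 8.

x^8 - 14x^7 + 78x^6 - 220x^5 + 330x^4 - 252x^3 + 84x^2 - 8x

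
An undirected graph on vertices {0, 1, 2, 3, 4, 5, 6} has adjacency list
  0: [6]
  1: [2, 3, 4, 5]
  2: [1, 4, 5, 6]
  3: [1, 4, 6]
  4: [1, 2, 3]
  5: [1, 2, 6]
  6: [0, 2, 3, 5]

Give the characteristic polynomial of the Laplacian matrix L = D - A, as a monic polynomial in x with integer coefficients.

x^7 - 22x^6 + 193x^5 - 856x^4 + 1994x^3 - 2252x^2 + 910x

Reading degrees in the order [0, 1, 2, 3, 4, 5, 6] gives [1, 4, 4, 3, 3, 3, 4]; set D = diag(1, 4, 4, 3, 3, 3, 4) and form L = D - A. Computing det(xI - L) by cofactor expansion (or equivalently via sum-over-permutations) gives x^7 - 22x^6 + 193x^5 - 856x^4 + 1994x^3 - 2252x^2 + 910x. The constant term is 0 because L is singular (the all-ones vector lies in its kernel). The eigenvalues sum to 22, which equals trace(L) = 2|E|.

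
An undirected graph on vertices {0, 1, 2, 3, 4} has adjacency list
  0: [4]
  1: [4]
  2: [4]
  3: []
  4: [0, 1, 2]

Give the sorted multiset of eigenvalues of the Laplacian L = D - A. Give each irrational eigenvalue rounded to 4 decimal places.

[0, 0, 1, 1, 4]

Reading degrees in the order [0, 1, 2, 3, 4] gives [1, 1, 1, 0, 3]; set D = diag(1, 1, 1, 0, 3) and form L = D - A. Since every row of L sums to 0, the all-ones vector is in the kernel and 0 is an eigenvalue. The 2 zero eigenvalues correspond to the 2 connected components. The largest eigenvalue, 4, is at most the vertex count 5.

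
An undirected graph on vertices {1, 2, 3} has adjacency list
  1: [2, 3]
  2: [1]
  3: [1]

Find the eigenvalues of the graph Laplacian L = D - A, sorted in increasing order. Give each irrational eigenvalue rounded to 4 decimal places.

With the vertex order [1, 2, 3], the degrees are [2, 1, 1], giving D = diag(2, 1, 1) and L = D - A. The multiplicity of 0 as a Laplacian eigenvalue equals the number of connected components. The eigenvalues sum to 4, which equals trace(L) = 2|E|.

[0, 1, 3]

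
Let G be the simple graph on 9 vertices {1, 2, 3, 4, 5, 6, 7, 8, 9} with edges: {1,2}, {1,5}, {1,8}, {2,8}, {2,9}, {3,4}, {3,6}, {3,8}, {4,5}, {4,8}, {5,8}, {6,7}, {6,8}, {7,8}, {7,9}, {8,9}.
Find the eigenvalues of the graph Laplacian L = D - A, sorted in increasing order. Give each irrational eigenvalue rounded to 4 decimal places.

With the vertex order [1, 2, 3, 4, 5, 6, 7, 8, 9], the degrees are [3, 3, 3, 3, 3, 3, 3, 8, 3], giving D = diag(3, 3, 3, 3, 3, 3, 3, 8, 3) and L = D - A. Diagonalising L (or applying a numerical eigensolver to the 9x9 matrix) gives the spectrum above. The single zero eigenvalue shows the graph is connected. By the matrix-tree theorem the graph has (1/9) * product of the nonzero eigenvalues = 2205 spanning trees.

[0, 1.5858, 1.5858, 3, 3, 4.4142, 4.4142, 5, 9]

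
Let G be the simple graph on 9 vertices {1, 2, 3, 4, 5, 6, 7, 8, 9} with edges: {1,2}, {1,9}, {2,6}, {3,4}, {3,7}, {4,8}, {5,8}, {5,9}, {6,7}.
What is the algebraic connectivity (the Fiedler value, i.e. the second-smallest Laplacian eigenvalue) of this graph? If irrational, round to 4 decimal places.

Reading degrees in the order [1, 2, 3, 4, 5, 6, 7, 8, 9] gives [2, 2, 2, 2, 2, 2, 2, 2, 2]; set D = diag(2, 2, 2, 2, 2, 2, 2, 2, 2) and form L = D - A. The smallest Laplacian eigenvalue is always 0. The next one, lambda_2 = 0.4679, measures how hard the graph is to disconnect: larger values mean better connectivity. The eigenvalues sum to 18, which equals trace(L) = 2|E|.

0.4679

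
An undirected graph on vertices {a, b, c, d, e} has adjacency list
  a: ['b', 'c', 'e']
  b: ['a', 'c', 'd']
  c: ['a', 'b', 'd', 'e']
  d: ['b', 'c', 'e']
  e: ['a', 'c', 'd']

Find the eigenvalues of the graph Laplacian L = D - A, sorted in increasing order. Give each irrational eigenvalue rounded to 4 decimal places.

[0, 3, 3, 5, 5]

Each diagonal entry of L is the vertex degree and each off-diagonal entry is -1 where an edge is present, 0 otherwise; in the order [a, b, c, d, e] the diagonal is [3, 3, 4, 3, 3]. L is symmetric positive semidefinite, so every eigenvalue is real and nonnegative. The single zero eigenvalue shows the graph is connected. The eigenvalues sum to 16, which equals trace(L) = 2|E|. The largest eigenvalue, 5, is at most the vertex count 5.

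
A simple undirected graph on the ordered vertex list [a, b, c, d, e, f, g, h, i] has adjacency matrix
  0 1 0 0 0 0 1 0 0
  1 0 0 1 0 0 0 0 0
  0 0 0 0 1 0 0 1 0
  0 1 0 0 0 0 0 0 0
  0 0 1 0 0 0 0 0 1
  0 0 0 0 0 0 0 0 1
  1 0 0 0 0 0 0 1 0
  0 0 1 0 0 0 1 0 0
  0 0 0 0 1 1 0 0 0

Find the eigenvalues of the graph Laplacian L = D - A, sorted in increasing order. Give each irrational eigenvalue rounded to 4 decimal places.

Each diagonal entry of L is the vertex degree and each off-diagonal entry is -1 where an edge is present, 0 otherwise; in the order [a, b, c, d, e, f, g, h, i] the diagonal is [2, 2, 2, 1, 2, 1, 2, 2, 2]. Since every row of L sums to 0, the all-ones vector is in the kernel and 0 is an eigenvalue. The single zero eigenvalue shows the graph is connected. There is one zero in the spectrum, matching the 1 component.

[0, 0.1206, 0.4679, 1, 1.6527, 2.3473, 3, 3.5321, 3.8794]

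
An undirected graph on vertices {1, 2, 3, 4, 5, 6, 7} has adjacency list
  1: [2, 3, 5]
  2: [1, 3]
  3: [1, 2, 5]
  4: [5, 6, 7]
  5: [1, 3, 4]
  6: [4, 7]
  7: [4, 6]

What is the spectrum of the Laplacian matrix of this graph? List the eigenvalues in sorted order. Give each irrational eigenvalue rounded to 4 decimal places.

With the vertex order [1, 2, 3, 4, 5, 6, 7], the degrees are [3, 2, 3, 3, 3, 2, 2], giving D = diag(3, 2, 3, 3, 3, 2, 2) and L = D - A. Since every row of L sums to 0, the all-ones vector is in the kernel and 0 is an eigenvalue. The largest eigenvalue, 4.7757, is at most the vertex count 7.

[0, 0.3588, 2.2763, 3, 3.5892, 4, 4.7757]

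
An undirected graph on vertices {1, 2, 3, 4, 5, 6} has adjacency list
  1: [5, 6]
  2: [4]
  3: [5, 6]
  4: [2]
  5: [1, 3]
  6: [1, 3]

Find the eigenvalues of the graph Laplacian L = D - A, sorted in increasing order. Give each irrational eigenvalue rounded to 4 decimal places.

[0, 0, 2, 2, 2, 4]

Each diagonal entry of L is the vertex degree and each off-diagonal entry is -1 where an edge is present, 0 otherwise; in the order [1, 2, 3, 4, 5, 6] the diagonal is [2, 1, 2, 1, 2, 2]. Diagonalising L (or applying a numerical eigensolver to the 6x6 matrix) gives the spectrum above. The 2 zero eigenvalues correspond to the 2 connected components.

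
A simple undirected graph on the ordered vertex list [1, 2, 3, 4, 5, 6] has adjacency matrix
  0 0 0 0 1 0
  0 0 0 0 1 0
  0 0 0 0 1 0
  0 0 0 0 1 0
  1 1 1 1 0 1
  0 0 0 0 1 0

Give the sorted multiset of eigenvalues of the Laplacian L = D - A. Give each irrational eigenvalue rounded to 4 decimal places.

Reading degrees in the order [1, 2, 3, 4, 5, 6] gives [1, 1, 1, 1, 5, 1]; set D = diag(1, 1, 1, 1, 5, 1) and form L = D - A. The multiplicity of 0 as a Laplacian eigenvalue equals the number of connected components. The eigenvalues sum to 10, which equals trace(L) = 2|E|.

[0, 1, 1, 1, 1, 6]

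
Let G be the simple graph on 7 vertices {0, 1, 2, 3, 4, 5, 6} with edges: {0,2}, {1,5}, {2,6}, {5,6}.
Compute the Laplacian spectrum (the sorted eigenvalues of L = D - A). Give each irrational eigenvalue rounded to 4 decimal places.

[0, 0, 0, 0.3820, 1.3820, 2.6180, 3.6180]

Reading degrees in the order [0, 1, 2, 3, 4, 5, 6] gives [1, 1, 2, 0, 0, 2, 2]; set D = diag(1, 1, 2, 0, 0, 2, 2) and form L = D - A. The multiplicity of 0 as a Laplacian eigenvalue equals the number of connected components. The 3 zero eigenvalues correspond to the 3 connected components. The largest eigenvalue, 3.6180, is at most the vertex count 7.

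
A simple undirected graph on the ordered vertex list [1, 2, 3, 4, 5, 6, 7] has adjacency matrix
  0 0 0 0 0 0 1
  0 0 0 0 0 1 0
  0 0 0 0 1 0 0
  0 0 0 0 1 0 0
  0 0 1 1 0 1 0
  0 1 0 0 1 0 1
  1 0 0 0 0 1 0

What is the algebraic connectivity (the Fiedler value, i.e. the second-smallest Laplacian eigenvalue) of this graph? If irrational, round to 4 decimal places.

Reading degrees in the order [1, 2, 3, 4, 5, 6, 7] gives [1, 1, 1, 1, 3, 3, 2]; set D = diag(1, 1, 1, 1, 3, 3, 2) and form L = D - A. The sorted Laplacian eigenvalues are [0, 0.3217, 0.6802, 1, 2.1397, 3.2297, 4.6287]; the algebraic connectivity is the second entry, 0.3217. There is one zero in the spectrum, matching the 1 component. The largest eigenvalue, 4.6287, is at most the vertex count 7.

0.3217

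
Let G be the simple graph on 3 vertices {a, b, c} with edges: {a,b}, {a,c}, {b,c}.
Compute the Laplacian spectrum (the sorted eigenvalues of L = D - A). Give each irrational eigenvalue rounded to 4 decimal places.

Reading degrees in the order [a, b, c] gives [2, 2, 2]; set D = diag(2, 2, 2) and form L = D - A. Since every row of L sums to 0, the all-ones vector is in the kernel and 0 is an eigenvalue. The eigenvalues sum to 6, which equals trace(L) = 2|E|. There is one zero in the spectrum, matching the 1 component.

[0, 3, 3]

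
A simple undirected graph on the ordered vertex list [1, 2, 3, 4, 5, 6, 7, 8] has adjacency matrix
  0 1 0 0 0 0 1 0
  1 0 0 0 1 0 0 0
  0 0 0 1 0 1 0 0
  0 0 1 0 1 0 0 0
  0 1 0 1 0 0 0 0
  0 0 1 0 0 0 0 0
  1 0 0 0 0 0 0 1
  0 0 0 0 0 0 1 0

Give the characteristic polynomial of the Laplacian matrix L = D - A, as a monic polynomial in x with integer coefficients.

With the vertex order [1, 2, 3, 4, 5, 6, 7, 8], the degrees are [2, 2, 2, 2, 2, 1, 2, 1], giving D = diag(2, 2, 2, 2, 2, 1, 2, 1) and L = D - A. L has integer entries, so p(x) = det(xI - L) has integer coefficients. Expanding the determinant yields x^8 - 14x^7 + 78x^6 - 220x^5 + 330x^4 - 252x^3 + 84x^2 - 8x. The constant term is 0 because L is singular (the all-ones vector lies in its kernel).

x^8 - 14x^7 + 78x^6 - 220x^5 + 330x^4 - 252x^3 + 84x^2 - 8x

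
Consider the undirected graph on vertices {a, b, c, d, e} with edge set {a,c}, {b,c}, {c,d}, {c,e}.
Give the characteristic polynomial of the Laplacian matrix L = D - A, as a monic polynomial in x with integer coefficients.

x^5 - 8x^4 + 18x^3 - 16x^2 + 5x

Reading degrees in the order [a, b, c, d, e] gives [1, 1, 4, 1, 1]; set D = diag(1, 1, 4, 1, 1) and form L = D - A. L has integer entries, so p(x) = det(xI - L) has integer coefficients. Expanding the determinant yields x^5 - 8x^4 + 18x^3 - 16x^2 + 5x. The coefficient of x^4 equals -trace(L) = -8, matching the sum of degrees.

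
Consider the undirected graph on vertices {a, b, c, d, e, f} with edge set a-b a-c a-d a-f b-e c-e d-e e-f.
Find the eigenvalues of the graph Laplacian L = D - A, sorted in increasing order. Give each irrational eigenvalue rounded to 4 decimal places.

With the vertex order [a, b, c, d, e, f], the degrees are [4, 2, 2, 2, 4, 2], giving D = diag(4, 2, 2, 2, 4, 2) and L = D - A. L is symmetric positive semidefinite, so every eigenvalue is real and nonnegative. The eigenvalues sum to 16, which equals trace(L) = 2|E|.

[0, 2, 2, 2, 4, 6]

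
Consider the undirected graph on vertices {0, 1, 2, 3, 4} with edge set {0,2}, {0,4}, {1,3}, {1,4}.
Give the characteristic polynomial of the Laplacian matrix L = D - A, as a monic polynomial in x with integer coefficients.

Each diagonal entry of L is the vertex degree and each off-diagonal entry is -1 where an edge is present, 0 otherwise; in the order [0, 1, 2, 3, 4] the diagonal is [2, 2, 1, 1, 2]. Computing det(xI - L) by cofactor expansion (or equivalently via sum-over-permutations) gives x^5 - 8x^4 + 21x^3 - 20x^2 + 5x. The coefficient of x^4 equals -trace(L) = -8, matching the sum of degrees. By the matrix-tree theorem the graph has (1/5) * product of the nonzero eigenvalues = 1 spanning tree. There is one zero in the spectrum, matching the 1 component.

x^5 - 8x^4 + 21x^3 - 20x^2 + 5x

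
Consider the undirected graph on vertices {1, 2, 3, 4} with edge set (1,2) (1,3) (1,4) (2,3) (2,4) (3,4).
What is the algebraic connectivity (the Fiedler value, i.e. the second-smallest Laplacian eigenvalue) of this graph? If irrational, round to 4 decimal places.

4

With the vertex order [1, 2, 3, 4], the degrees are [3, 3, 3, 3], giving D = diag(3, 3, 3, 3) and L = D - A. Computing the eigenvalues of L and sorting gives [0, 4, 4, 4]. The Fiedler value lambda_2 = 4 is strictly positive, so the graph is connected. There is one zero in the spectrum, matching the 1 component.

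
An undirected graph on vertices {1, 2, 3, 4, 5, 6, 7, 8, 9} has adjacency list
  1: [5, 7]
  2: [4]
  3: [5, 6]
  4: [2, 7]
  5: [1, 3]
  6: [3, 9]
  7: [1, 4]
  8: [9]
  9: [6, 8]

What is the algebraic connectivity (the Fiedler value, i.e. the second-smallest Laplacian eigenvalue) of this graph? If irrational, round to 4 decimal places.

0.1206

With the vertex order [1, 2, 3, 4, 5, 6, 7, 8, 9], the degrees are [2, 1, 2, 2, 2, 2, 2, 1, 2], giving D = diag(2, 1, 2, 2, 2, 2, 2, 1, 2) and L = D - A. The sorted Laplacian eigenvalues are [0, 0.1206, 0.4679, 1, 1.6527, 2.3473, 3, 3.5321, 3.8794]; the algebraic connectivity is the second entry, 0.1206. The largest eigenvalue, 3.8794, is at most the vertex count 9.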